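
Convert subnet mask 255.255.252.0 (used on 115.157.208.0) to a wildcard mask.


Subnet mask: 255.255.252.0
Wildcard = 255.255.255.255 - subnet mask
255 - 255 = 0
255 - 255 = 0
255 - 252 = 3
255 - 0 = 255
Wildcard: 0.0.3.255


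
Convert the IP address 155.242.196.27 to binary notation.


155 = 10011011
242 = 11110010
196 = 11000100
27 = 00011011
Binary: 10011011.11110010.11000100.00011011


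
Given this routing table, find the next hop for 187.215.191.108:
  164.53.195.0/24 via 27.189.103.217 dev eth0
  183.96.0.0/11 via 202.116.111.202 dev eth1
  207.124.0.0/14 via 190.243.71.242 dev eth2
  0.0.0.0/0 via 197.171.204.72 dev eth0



Longest prefix match for 187.215.191.108:
  /24 164.53.195.0: no
  /11 183.96.0.0: no
  /14 207.124.0.0: no
  /0 0.0.0.0: MATCH
Selected: next-hop 197.171.204.72 via eth0 (matched /0)


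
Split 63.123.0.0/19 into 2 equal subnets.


New prefix = 19 + 1 = 20
Each subnet has 4096 addresses
  63.123.0.0/20
  63.123.16.0/20
Subnets: 63.123.0.0/20, 63.123.16.0/20


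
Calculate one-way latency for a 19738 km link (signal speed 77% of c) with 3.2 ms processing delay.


Speed = 0.77 * 3e5 km/s = 231000 km/s
Propagation delay = 19738 / 231000 = 0.0854 s = 85.4459 ms
Processing delay = 3.2 ms
Total one-way latency = 88.6459 ms


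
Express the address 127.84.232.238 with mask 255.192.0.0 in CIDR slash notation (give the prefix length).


Binary: 11111111.11000000.00000000.00000000
Count leading 1s
Prefix: /10


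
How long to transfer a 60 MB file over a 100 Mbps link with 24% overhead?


Effective throughput = 100 * (1 - 24/100) = 76 Mbps
File size in Mb = 60 * 8 = 480 Mb
Time = 480 / 76
Time = 6.3158 seconds


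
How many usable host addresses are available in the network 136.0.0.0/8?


Host bits = 32 - 8 = 24
Total addresses = 2^24 = 16777216
Usable = total - 2 (network and broadcast)
Usable hosts: 16777214


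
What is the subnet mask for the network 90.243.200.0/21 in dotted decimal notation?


/21 means 21 network bits, 11 host bits
Binary: 11111111111111111111100000000000
Mask: 255.255.248.0


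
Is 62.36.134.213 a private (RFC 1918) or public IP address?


RFC 1918 private ranges:
  10.0.0.0/8 (10.0.0.0 - 10.255.255.255)
  172.16.0.0/12 (172.16.0.0 - 172.31.255.255)
  192.168.0.0/16 (192.168.0.0 - 192.168.255.255)
Public (not in any RFC 1918 range)


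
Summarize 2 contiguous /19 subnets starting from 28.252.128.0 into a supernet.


Original prefix: /19
Number of subnets: 2 = 2^1
New prefix = 19 - 1 = 18
Supernet: 28.252.128.0/18


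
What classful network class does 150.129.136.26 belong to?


First octet: 150
Binary: 10010110
10xxxxxx -> Class B (128-191)
Class B, default mask 255.255.0.0 (/16)


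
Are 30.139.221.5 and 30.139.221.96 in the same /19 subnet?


Mask: 255.255.224.0
30.139.221.5 AND mask = 30.139.192.0
30.139.221.96 AND mask = 30.139.192.0
Yes, same subnet (30.139.192.0)


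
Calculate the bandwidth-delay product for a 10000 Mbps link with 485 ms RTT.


BDP = bandwidth * RTT
= 10000 Mbps * 485 ms
= 10000 * 1e6 * 485 / 1000 bits
= 4850000000 bits
= 606250000 bytes
= 592041.0156 KB
BDP = 4850000000 bits (606250000 bytes)


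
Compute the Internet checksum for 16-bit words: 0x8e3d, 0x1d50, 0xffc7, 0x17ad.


Sum all words (with carry folding):
+ 0x8e3d = 0x8e3d
+ 0x1d50 = 0xab8d
+ 0xffc7 = 0xab55
+ 0x17ad = 0xc302
One's complement: ~0xc302
Checksum = 0x3cfd


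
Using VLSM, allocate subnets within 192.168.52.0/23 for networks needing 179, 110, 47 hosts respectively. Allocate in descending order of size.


179 hosts -> /24 (254 usable): 192.168.52.0/24
110 hosts -> /25 (126 usable): 192.168.53.0/25
47 hosts -> /26 (62 usable): 192.168.53.128/26
Allocation: 192.168.52.0/24 (179 hosts, 254 usable); 192.168.53.0/25 (110 hosts, 126 usable); 192.168.53.128/26 (47 hosts, 62 usable)


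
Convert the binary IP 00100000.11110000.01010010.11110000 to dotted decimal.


00100000 = 32
11110000 = 240
01010010 = 82
11110000 = 240
IP: 32.240.82.240


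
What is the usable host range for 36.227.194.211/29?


Network: 36.227.194.208
Broadcast: 36.227.194.215
First usable = network + 1
Last usable = broadcast - 1
Range: 36.227.194.209 to 36.227.194.214


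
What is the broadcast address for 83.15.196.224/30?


Network: 83.15.196.224/30
Host bits = 2
Set all host bits to 1:
Broadcast: 83.15.196.227


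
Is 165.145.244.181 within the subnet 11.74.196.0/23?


Subnet network: 11.74.196.0
Test IP AND mask: 165.145.244.0
No, 165.145.244.181 is not in 11.74.196.0/23


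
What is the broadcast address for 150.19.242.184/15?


Network: 150.18.0.0/15
Host bits = 17
Set all host bits to 1:
Broadcast: 150.19.255.255


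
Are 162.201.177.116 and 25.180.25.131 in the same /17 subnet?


Mask: 255.255.128.0
162.201.177.116 AND mask = 162.201.128.0
25.180.25.131 AND mask = 25.180.0.0
No, different subnets (162.201.128.0 vs 25.180.0.0)


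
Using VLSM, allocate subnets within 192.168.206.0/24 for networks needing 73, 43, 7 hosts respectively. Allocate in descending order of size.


73 hosts -> /25 (126 usable): 192.168.206.0/25
43 hosts -> /26 (62 usable): 192.168.206.128/26
7 hosts -> /28 (14 usable): 192.168.206.192/28
Allocation: 192.168.206.0/25 (73 hosts, 126 usable); 192.168.206.128/26 (43 hosts, 62 usable); 192.168.206.192/28 (7 hosts, 14 usable)


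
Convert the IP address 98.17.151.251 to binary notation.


98 = 01100010
17 = 00010001
151 = 10010111
251 = 11111011
Binary: 01100010.00010001.10010111.11111011


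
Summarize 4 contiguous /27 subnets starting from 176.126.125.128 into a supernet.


Original prefix: /27
Number of subnets: 4 = 2^2
New prefix = 27 - 2 = 25
Supernet: 176.126.125.128/25


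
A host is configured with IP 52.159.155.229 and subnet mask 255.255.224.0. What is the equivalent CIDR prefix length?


Binary: 11111111.11111111.11100000.00000000
Count leading 1s
Prefix: /19


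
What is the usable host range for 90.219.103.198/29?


Network: 90.219.103.192
Broadcast: 90.219.103.199
First usable = network + 1
Last usable = broadcast - 1
Range: 90.219.103.193 to 90.219.103.198


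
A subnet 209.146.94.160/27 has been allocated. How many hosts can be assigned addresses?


Host bits = 32 - 27 = 5
Total addresses = 2^5 = 32
Usable = total - 2 (network and broadcast)
Usable hosts: 30


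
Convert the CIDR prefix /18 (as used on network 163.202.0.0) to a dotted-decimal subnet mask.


/18 means 18 network bits, 14 host bits
Binary: 11111111111111111100000000000000
Mask: 255.255.192.0


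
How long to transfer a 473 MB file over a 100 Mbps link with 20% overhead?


Effective throughput = 100 * (1 - 20/100) = 80 Mbps
File size in Mb = 473 * 8 = 3784 Mb
Time = 3784 / 80
Time = 47.3 seconds


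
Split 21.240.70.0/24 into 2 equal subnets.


New prefix = 24 + 1 = 25
Each subnet has 128 addresses
  21.240.70.0/25
  21.240.70.128/25
Subnets: 21.240.70.0/25, 21.240.70.128/25


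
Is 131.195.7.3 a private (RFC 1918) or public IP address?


RFC 1918 private ranges:
  10.0.0.0/8 (10.0.0.0 - 10.255.255.255)
  172.16.0.0/12 (172.16.0.0 - 172.31.255.255)
  192.168.0.0/16 (192.168.0.0 - 192.168.255.255)
Public (not in any RFC 1918 range)


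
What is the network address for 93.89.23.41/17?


IP:   01011101.01011001.00010111.00101001
Mask: 11111111.11111111.10000000.00000000
AND operation:
Net:  01011101.01011001.00000000.00000000
Network: 93.89.0.0/17


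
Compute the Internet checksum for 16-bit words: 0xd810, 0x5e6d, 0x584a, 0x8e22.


Sum all words (with carry folding):
+ 0xd810 = 0xd810
+ 0x5e6d = 0x367e
+ 0x584a = 0x8ec8
+ 0x8e22 = 0x1ceb
One's complement: ~0x1ceb
Checksum = 0xe314


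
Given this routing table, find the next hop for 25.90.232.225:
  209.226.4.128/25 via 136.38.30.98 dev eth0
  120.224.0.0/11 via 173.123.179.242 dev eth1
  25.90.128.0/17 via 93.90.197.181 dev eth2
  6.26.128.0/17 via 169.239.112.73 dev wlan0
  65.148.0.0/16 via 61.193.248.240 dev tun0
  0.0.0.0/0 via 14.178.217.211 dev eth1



Longest prefix match for 25.90.232.225:
  /25 209.226.4.128: no
  /11 120.224.0.0: no
  /17 25.90.128.0: MATCH
  /17 6.26.128.0: no
  /16 65.148.0.0: no
  /0 0.0.0.0: MATCH
Selected: next-hop 93.90.197.181 via eth2 (matched /17)


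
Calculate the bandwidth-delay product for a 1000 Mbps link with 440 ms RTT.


BDP = bandwidth * RTT
= 1000 Mbps * 440 ms
= 1000 * 1e6 * 440 / 1000 bits
= 440000000 bits
= 55000000 bytes
= 53710.9375 KB
BDP = 440000000 bits (55000000 bytes)


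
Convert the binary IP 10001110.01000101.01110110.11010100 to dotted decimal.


10001110 = 142
01000101 = 69
01110110 = 118
11010100 = 212
IP: 142.69.118.212


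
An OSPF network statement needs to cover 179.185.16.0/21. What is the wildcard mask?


Subnet mask: 255.255.248.0
Wildcard = 255.255.255.255 - subnet mask
255 - 255 = 0
255 - 255 = 0
255 - 248 = 7
255 - 0 = 255
Wildcard: 0.0.7.255


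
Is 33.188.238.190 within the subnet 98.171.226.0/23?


Subnet network: 98.171.226.0
Test IP AND mask: 33.188.238.0
No, 33.188.238.190 is not in 98.171.226.0/23


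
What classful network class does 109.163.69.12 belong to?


First octet: 109
Binary: 01101101
0xxxxxxx -> Class A (1-126)
Class A, default mask 255.0.0.0 (/8)


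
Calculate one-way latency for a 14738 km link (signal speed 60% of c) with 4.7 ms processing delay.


Speed = 0.6 * 3e5 km/s = 180000 km/s
Propagation delay = 14738 / 180000 = 0.0819 s = 81.8778 ms
Processing delay = 4.7 ms
Total one-way latency = 86.5778 ms


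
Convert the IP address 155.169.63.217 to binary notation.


155 = 10011011
169 = 10101001
63 = 00111111
217 = 11011001
Binary: 10011011.10101001.00111111.11011001


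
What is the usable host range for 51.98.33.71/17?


Network: 51.98.0.0
Broadcast: 51.98.127.255
First usable = network + 1
Last usable = broadcast - 1
Range: 51.98.0.1 to 51.98.127.254


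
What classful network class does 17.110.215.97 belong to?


First octet: 17
Binary: 00010001
0xxxxxxx -> Class A (1-126)
Class A, default mask 255.0.0.0 (/8)


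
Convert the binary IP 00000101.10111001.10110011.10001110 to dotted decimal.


00000101 = 5
10111001 = 185
10110011 = 179
10001110 = 142
IP: 5.185.179.142


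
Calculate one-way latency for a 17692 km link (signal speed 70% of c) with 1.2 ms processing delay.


Speed = 0.7 * 3e5 km/s = 210000 km/s
Propagation delay = 17692 / 210000 = 0.0842 s = 84.2476 ms
Processing delay = 1.2 ms
Total one-way latency = 85.4476 ms


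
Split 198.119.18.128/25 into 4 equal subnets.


New prefix = 25 + 2 = 27
Each subnet has 32 addresses
  198.119.18.128/27
  198.119.18.160/27
  198.119.18.192/27
  198.119.18.224/27
Subnets: 198.119.18.128/27, 198.119.18.160/27, 198.119.18.192/27, 198.119.18.224/27


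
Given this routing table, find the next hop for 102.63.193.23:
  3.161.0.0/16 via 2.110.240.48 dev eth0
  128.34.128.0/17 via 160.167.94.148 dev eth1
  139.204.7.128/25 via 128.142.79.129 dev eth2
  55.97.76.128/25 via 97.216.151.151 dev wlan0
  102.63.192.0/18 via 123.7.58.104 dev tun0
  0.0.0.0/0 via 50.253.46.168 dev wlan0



Longest prefix match for 102.63.193.23:
  /16 3.161.0.0: no
  /17 128.34.128.0: no
  /25 139.204.7.128: no
  /25 55.97.76.128: no
  /18 102.63.192.0: MATCH
  /0 0.0.0.0: MATCH
Selected: next-hop 123.7.58.104 via tun0 (matched /18)


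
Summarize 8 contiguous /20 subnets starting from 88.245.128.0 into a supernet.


Original prefix: /20
Number of subnets: 8 = 2^3
New prefix = 20 - 3 = 17
Supernet: 88.245.128.0/17


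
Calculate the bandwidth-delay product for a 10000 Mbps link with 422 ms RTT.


BDP = bandwidth * RTT
= 10000 Mbps * 422 ms
= 10000 * 1e6 * 422 / 1000 bits
= 4220000000 bits
= 527500000 bytes
= 515136.7188 KB
BDP = 4220000000 bits (527500000 bytes)


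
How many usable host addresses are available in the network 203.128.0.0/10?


Host bits = 32 - 10 = 22
Total addresses = 2^22 = 4194304
Usable = total - 2 (network and broadcast)
Usable hosts: 4194302


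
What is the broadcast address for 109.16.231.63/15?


Network: 109.16.0.0/15
Host bits = 17
Set all host bits to 1:
Broadcast: 109.17.255.255


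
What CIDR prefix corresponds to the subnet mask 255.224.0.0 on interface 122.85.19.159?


Binary: 11111111.11100000.00000000.00000000
Count leading 1s
Prefix: /11


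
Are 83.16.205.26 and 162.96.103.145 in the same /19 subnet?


Mask: 255.255.224.0
83.16.205.26 AND mask = 83.16.192.0
162.96.103.145 AND mask = 162.96.96.0
No, different subnets (83.16.192.0 vs 162.96.96.0)


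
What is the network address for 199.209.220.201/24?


IP:   11000111.11010001.11011100.11001001
Mask: 11111111.11111111.11111111.00000000
AND operation:
Net:  11000111.11010001.11011100.00000000
Network: 199.209.220.0/24


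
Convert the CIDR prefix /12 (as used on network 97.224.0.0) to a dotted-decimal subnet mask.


/12 means 12 network bits, 20 host bits
Binary: 11111111111100000000000000000000
Mask: 255.240.0.0


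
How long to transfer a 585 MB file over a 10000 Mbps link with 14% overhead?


Effective throughput = 10000 * (1 - 14/100) = 8600 Mbps
File size in Mb = 585 * 8 = 4680 Mb
Time = 4680 / 8600
Time = 0.5442 seconds


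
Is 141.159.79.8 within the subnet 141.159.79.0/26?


Subnet network: 141.159.79.0
Test IP AND mask: 141.159.79.0
Yes, 141.159.79.8 is in 141.159.79.0/26


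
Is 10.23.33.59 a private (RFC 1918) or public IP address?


RFC 1918 private ranges:
  10.0.0.0/8 (10.0.0.0 - 10.255.255.255)
  172.16.0.0/12 (172.16.0.0 - 172.31.255.255)
  192.168.0.0/16 (192.168.0.0 - 192.168.255.255)
Private (in 10.0.0.0/8)


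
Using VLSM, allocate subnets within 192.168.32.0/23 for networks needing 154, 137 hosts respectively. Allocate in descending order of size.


154 hosts -> /24 (254 usable): 192.168.32.0/24
137 hosts -> /24 (254 usable): 192.168.33.0/24
Allocation: 192.168.32.0/24 (154 hosts, 254 usable); 192.168.33.0/24 (137 hosts, 254 usable)


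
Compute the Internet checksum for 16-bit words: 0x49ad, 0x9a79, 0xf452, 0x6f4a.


Sum all words (with carry folding):
+ 0x49ad = 0x49ad
+ 0x9a79 = 0xe426
+ 0xf452 = 0xd879
+ 0x6f4a = 0x47c4
One's complement: ~0x47c4
Checksum = 0xb83b


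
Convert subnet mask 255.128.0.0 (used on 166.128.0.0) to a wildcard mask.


Subnet mask: 255.128.0.0
Wildcard = 255.255.255.255 - subnet mask
255 - 255 = 0
255 - 128 = 127
255 - 0 = 255
255 - 0 = 255
Wildcard: 0.127.255.255


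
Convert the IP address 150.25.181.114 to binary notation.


150 = 10010110
25 = 00011001
181 = 10110101
114 = 01110010
Binary: 10010110.00011001.10110101.01110010


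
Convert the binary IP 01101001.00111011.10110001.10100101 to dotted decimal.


01101001 = 105
00111011 = 59
10110001 = 177
10100101 = 165
IP: 105.59.177.165


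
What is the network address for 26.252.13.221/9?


IP:   00011010.11111100.00001101.11011101
Mask: 11111111.10000000.00000000.00000000
AND operation:
Net:  00011010.10000000.00000000.00000000
Network: 26.128.0.0/9


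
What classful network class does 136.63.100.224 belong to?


First octet: 136
Binary: 10001000
10xxxxxx -> Class B (128-191)
Class B, default mask 255.255.0.0 (/16)


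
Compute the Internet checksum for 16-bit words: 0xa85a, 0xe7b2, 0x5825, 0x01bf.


Sum all words (with carry folding):
+ 0xa85a = 0xa85a
+ 0xe7b2 = 0x900d
+ 0x5825 = 0xe832
+ 0x01bf = 0xe9f1
One's complement: ~0xe9f1
Checksum = 0x160e


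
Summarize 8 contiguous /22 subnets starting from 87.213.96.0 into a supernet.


Original prefix: /22
Number of subnets: 8 = 2^3
New prefix = 22 - 3 = 19
Supernet: 87.213.96.0/19


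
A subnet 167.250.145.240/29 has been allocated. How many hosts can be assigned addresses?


Host bits = 32 - 29 = 3
Total addresses = 2^3 = 8
Usable = total - 2 (network and broadcast)
Usable hosts: 6


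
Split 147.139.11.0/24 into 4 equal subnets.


New prefix = 24 + 2 = 26
Each subnet has 64 addresses
  147.139.11.0/26
  147.139.11.64/26
  147.139.11.128/26
  147.139.11.192/26
Subnets: 147.139.11.0/26, 147.139.11.64/26, 147.139.11.128/26, 147.139.11.192/26


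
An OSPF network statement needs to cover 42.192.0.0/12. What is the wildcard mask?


Subnet mask: 255.240.0.0
Wildcard = 255.255.255.255 - subnet mask
255 - 255 = 0
255 - 240 = 15
255 - 0 = 255
255 - 0 = 255
Wildcard: 0.15.255.255


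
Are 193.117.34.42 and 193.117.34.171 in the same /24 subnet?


Mask: 255.255.255.0
193.117.34.42 AND mask = 193.117.34.0
193.117.34.171 AND mask = 193.117.34.0
Yes, same subnet (193.117.34.0)


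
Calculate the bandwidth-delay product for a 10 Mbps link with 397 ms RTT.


BDP = bandwidth * RTT
= 10 Mbps * 397 ms
= 10 * 1e6 * 397 / 1000 bits
= 3970000 bits
= 496250 bytes
= 484.6191 KB
BDP = 3970000 bits (496250 bytes)


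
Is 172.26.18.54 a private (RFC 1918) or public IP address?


RFC 1918 private ranges:
  10.0.0.0/8 (10.0.0.0 - 10.255.255.255)
  172.16.0.0/12 (172.16.0.0 - 172.31.255.255)
  192.168.0.0/16 (192.168.0.0 - 192.168.255.255)
Private (in 172.16.0.0/12)


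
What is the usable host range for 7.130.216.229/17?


Network: 7.130.128.0
Broadcast: 7.130.255.255
First usable = network + 1
Last usable = broadcast - 1
Range: 7.130.128.1 to 7.130.255.254


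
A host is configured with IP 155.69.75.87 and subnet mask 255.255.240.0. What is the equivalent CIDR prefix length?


Binary: 11111111.11111111.11110000.00000000
Count leading 1s
Prefix: /20


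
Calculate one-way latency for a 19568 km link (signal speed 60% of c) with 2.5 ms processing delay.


Speed = 0.6 * 3e5 km/s = 180000 km/s
Propagation delay = 19568 / 180000 = 0.1087 s = 108.7111 ms
Processing delay = 2.5 ms
Total one-way latency = 111.2111 ms


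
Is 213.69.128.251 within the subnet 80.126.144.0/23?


Subnet network: 80.126.144.0
Test IP AND mask: 213.69.128.0
No, 213.69.128.251 is not in 80.126.144.0/23


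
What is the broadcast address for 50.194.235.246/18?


Network: 50.194.192.0/18
Host bits = 14
Set all host bits to 1:
Broadcast: 50.194.255.255


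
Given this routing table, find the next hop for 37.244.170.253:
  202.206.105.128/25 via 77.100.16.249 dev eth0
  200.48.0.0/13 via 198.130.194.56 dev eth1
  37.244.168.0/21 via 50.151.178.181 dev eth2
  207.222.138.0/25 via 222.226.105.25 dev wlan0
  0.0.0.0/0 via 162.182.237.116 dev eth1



Longest prefix match for 37.244.170.253:
  /25 202.206.105.128: no
  /13 200.48.0.0: no
  /21 37.244.168.0: MATCH
  /25 207.222.138.0: no
  /0 0.0.0.0: MATCH
Selected: next-hop 50.151.178.181 via eth2 (matched /21)


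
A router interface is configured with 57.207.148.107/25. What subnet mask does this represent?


/25 means 25 network bits, 7 host bits
Binary: 11111111111111111111111110000000
Mask: 255.255.255.128


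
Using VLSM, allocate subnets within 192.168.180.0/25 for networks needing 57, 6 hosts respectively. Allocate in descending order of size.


57 hosts -> /26 (62 usable): 192.168.180.0/26
6 hosts -> /29 (6 usable): 192.168.180.64/29
Allocation: 192.168.180.0/26 (57 hosts, 62 usable); 192.168.180.64/29 (6 hosts, 6 usable)


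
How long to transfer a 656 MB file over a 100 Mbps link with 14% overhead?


Effective throughput = 100 * (1 - 14/100) = 86 Mbps
File size in Mb = 656 * 8 = 5248 Mb
Time = 5248 / 86
Time = 61.0233 seconds


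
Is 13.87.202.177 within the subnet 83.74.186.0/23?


Subnet network: 83.74.186.0
Test IP AND mask: 13.87.202.0
No, 13.87.202.177 is not in 83.74.186.0/23


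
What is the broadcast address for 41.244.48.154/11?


Network: 41.224.0.0/11
Host bits = 21
Set all host bits to 1:
Broadcast: 41.255.255.255


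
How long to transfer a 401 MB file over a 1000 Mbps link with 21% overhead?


Effective throughput = 1000 * (1 - 21/100) = 790 Mbps
File size in Mb = 401 * 8 = 3208 Mb
Time = 3208 / 790
Time = 4.0608 seconds


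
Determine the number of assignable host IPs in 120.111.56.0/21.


Host bits = 32 - 21 = 11
Total addresses = 2^11 = 2048
Usable = total - 2 (network and broadcast)
Usable hosts: 2046


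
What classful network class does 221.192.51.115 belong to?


First octet: 221
Binary: 11011101
110xxxxx -> Class C (192-223)
Class C, default mask 255.255.255.0 (/24)


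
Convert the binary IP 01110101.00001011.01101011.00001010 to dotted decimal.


01110101 = 117
00001011 = 11
01101011 = 107
00001010 = 10
IP: 117.11.107.10


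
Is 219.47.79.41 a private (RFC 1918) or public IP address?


RFC 1918 private ranges:
  10.0.0.0/8 (10.0.0.0 - 10.255.255.255)
  172.16.0.0/12 (172.16.0.0 - 172.31.255.255)
  192.168.0.0/16 (192.168.0.0 - 192.168.255.255)
Public (not in any RFC 1918 range)


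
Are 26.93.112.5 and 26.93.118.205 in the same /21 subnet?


Mask: 255.255.248.0
26.93.112.5 AND mask = 26.93.112.0
26.93.118.205 AND mask = 26.93.112.0
Yes, same subnet (26.93.112.0)


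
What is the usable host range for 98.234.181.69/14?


Network: 98.232.0.0
Broadcast: 98.235.255.255
First usable = network + 1
Last usable = broadcast - 1
Range: 98.232.0.1 to 98.235.255.254


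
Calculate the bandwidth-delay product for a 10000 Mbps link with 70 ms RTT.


BDP = bandwidth * RTT
= 10000 Mbps * 70 ms
= 10000 * 1e6 * 70 / 1000 bits
= 700000000 bits
= 87500000 bytes
= 85449.2188 KB
BDP = 700000000 bits (87500000 bytes)


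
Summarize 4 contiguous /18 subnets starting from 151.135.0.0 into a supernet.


Original prefix: /18
Number of subnets: 4 = 2^2
New prefix = 18 - 2 = 16
Supernet: 151.135.0.0/16


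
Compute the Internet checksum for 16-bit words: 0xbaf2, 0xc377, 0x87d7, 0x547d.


Sum all words (with carry folding):
+ 0xbaf2 = 0xbaf2
+ 0xc377 = 0x7e6a
+ 0x87d7 = 0x0642
+ 0x547d = 0x5abf
One's complement: ~0x5abf
Checksum = 0xa540


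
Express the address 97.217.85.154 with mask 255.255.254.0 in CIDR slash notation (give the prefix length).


Binary: 11111111.11111111.11111110.00000000
Count leading 1s
Prefix: /23


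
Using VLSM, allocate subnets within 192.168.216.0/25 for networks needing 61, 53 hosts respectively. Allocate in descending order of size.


61 hosts -> /26 (62 usable): 192.168.216.0/26
53 hosts -> /26 (62 usable): 192.168.216.64/26
Allocation: 192.168.216.0/26 (61 hosts, 62 usable); 192.168.216.64/26 (53 hosts, 62 usable)


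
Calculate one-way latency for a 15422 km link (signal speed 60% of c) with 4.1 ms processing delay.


Speed = 0.6 * 3e5 km/s = 180000 km/s
Propagation delay = 15422 / 180000 = 0.0857 s = 85.6778 ms
Processing delay = 4.1 ms
Total one-way latency = 89.7778 ms


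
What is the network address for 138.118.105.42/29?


IP:   10001010.01110110.01101001.00101010
Mask: 11111111.11111111.11111111.11111000
AND operation:
Net:  10001010.01110110.01101001.00101000
Network: 138.118.105.40/29


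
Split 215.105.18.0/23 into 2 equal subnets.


New prefix = 23 + 1 = 24
Each subnet has 256 addresses
  215.105.18.0/24
  215.105.19.0/24
Subnets: 215.105.18.0/24, 215.105.19.0/24


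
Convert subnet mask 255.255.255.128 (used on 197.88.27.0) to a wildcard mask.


Subnet mask: 255.255.255.128
Wildcard = 255.255.255.255 - subnet mask
255 - 255 = 0
255 - 255 = 0
255 - 255 = 0
255 - 128 = 127
Wildcard: 0.0.0.127


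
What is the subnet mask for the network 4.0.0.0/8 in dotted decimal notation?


/8 means 8 network bits, 24 host bits
Binary: 11111111000000000000000000000000
Mask: 255.0.0.0


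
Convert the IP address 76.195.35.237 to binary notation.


76 = 01001100
195 = 11000011
35 = 00100011
237 = 11101101
Binary: 01001100.11000011.00100011.11101101


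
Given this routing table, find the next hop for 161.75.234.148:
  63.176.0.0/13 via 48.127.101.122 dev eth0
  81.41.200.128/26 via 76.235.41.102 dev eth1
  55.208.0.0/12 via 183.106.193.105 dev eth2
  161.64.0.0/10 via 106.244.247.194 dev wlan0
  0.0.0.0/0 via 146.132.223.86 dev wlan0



Longest prefix match for 161.75.234.148:
  /13 63.176.0.0: no
  /26 81.41.200.128: no
  /12 55.208.0.0: no
  /10 161.64.0.0: MATCH
  /0 0.0.0.0: MATCH
Selected: next-hop 106.244.247.194 via wlan0 (matched /10)


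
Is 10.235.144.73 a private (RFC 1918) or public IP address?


RFC 1918 private ranges:
  10.0.0.0/8 (10.0.0.0 - 10.255.255.255)
  172.16.0.0/12 (172.16.0.0 - 172.31.255.255)
  192.168.0.0/16 (192.168.0.0 - 192.168.255.255)
Private (in 10.0.0.0/8)


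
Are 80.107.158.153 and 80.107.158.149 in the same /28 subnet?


Mask: 255.255.255.240
80.107.158.153 AND mask = 80.107.158.144
80.107.158.149 AND mask = 80.107.158.144
Yes, same subnet (80.107.158.144)


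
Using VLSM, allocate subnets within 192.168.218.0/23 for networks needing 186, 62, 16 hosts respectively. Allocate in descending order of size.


186 hosts -> /24 (254 usable): 192.168.218.0/24
62 hosts -> /26 (62 usable): 192.168.219.0/26
16 hosts -> /27 (30 usable): 192.168.219.64/27
Allocation: 192.168.218.0/24 (186 hosts, 254 usable); 192.168.219.0/26 (62 hosts, 62 usable); 192.168.219.64/27 (16 hosts, 30 usable)


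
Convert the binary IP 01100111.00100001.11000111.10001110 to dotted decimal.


01100111 = 103
00100001 = 33
11000111 = 199
10001110 = 142
IP: 103.33.199.142


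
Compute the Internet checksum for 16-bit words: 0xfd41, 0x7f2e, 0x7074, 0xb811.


Sum all words (with carry folding):
+ 0xfd41 = 0xfd41
+ 0x7f2e = 0x7c70
+ 0x7074 = 0xece4
+ 0xb811 = 0xa4f6
One's complement: ~0xa4f6
Checksum = 0x5b09


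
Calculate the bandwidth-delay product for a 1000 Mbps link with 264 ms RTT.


BDP = bandwidth * RTT
= 1000 Mbps * 264 ms
= 1000 * 1e6 * 264 / 1000 bits
= 264000000 bits
= 33000000 bytes
= 32226.5625 KB
BDP = 264000000 bits (33000000 bytes)


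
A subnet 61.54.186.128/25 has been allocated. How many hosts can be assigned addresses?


Host bits = 32 - 25 = 7
Total addresses = 2^7 = 128
Usable = total - 2 (network and broadcast)
Usable hosts: 126


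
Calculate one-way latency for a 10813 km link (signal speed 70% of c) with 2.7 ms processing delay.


Speed = 0.7 * 3e5 km/s = 210000 km/s
Propagation delay = 10813 / 210000 = 0.0515 s = 51.4905 ms
Processing delay = 2.7 ms
Total one-way latency = 54.1905 ms


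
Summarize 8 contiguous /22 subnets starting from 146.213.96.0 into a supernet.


Original prefix: /22
Number of subnets: 8 = 2^3
New prefix = 22 - 3 = 19
Supernet: 146.213.96.0/19


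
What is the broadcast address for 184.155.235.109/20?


Network: 184.155.224.0/20
Host bits = 12
Set all host bits to 1:
Broadcast: 184.155.239.255


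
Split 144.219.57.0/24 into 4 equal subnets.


New prefix = 24 + 2 = 26
Each subnet has 64 addresses
  144.219.57.0/26
  144.219.57.64/26
  144.219.57.128/26
  144.219.57.192/26
Subnets: 144.219.57.0/26, 144.219.57.64/26, 144.219.57.128/26, 144.219.57.192/26


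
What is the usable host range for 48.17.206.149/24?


Network: 48.17.206.0
Broadcast: 48.17.206.255
First usable = network + 1
Last usable = broadcast - 1
Range: 48.17.206.1 to 48.17.206.254


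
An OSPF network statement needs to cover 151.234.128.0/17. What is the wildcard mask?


Subnet mask: 255.255.128.0
Wildcard = 255.255.255.255 - subnet mask
255 - 255 = 0
255 - 255 = 0
255 - 128 = 127
255 - 0 = 255
Wildcard: 0.0.127.255


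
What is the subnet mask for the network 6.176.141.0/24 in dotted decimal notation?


/24 means 24 network bits, 8 host bits
Binary: 11111111111111111111111100000000
Mask: 255.255.255.0


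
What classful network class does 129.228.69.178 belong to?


First octet: 129
Binary: 10000001
10xxxxxx -> Class B (128-191)
Class B, default mask 255.255.0.0 (/16)


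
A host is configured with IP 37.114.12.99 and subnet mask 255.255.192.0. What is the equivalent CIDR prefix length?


Binary: 11111111.11111111.11000000.00000000
Count leading 1s
Prefix: /18


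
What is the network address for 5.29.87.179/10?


IP:   00000101.00011101.01010111.10110011
Mask: 11111111.11000000.00000000.00000000
AND operation:
Net:  00000101.00000000.00000000.00000000
Network: 5.0.0.0/10


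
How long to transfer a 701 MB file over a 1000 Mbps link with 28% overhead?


Effective throughput = 1000 * (1 - 28/100) = 720 Mbps
File size in Mb = 701 * 8 = 5608 Mb
Time = 5608 / 720
Time = 7.7889 seconds


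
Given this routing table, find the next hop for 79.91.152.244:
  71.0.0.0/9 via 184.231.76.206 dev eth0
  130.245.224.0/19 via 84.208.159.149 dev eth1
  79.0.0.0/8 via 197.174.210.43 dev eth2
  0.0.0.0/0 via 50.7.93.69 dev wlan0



Longest prefix match for 79.91.152.244:
  /9 71.0.0.0: no
  /19 130.245.224.0: no
  /8 79.0.0.0: MATCH
  /0 0.0.0.0: MATCH
Selected: next-hop 197.174.210.43 via eth2 (matched /8)


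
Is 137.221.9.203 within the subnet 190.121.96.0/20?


Subnet network: 190.121.96.0
Test IP AND mask: 137.221.0.0
No, 137.221.9.203 is not in 190.121.96.0/20


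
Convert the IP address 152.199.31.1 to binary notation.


152 = 10011000
199 = 11000111
31 = 00011111
1 = 00000001
Binary: 10011000.11000111.00011111.00000001


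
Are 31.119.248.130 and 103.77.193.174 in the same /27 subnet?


Mask: 255.255.255.224
31.119.248.130 AND mask = 31.119.248.128
103.77.193.174 AND mask = 103.77.193.160
No, different subnets (31.119.248.128 vs 103.77.193.160)


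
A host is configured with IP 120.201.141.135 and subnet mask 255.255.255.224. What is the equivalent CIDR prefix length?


Binary: 11111111.11111111.11111111.11100000
Count leading 1s
Prefix: /27


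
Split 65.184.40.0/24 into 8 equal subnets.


New prefix = 24 + 3 = 27
Each subnet has 32 addresses
  65.184.40.0/27
  65.184.40.32/27
  65.184.40.64/27
  65.184.40.96/27
  65.184.40.128/27
  65.184.40.160/27
  65.184.40.192/27
  65.184.40.224/27
Subnets: 65.184.40.0/27, 65.184.40.32/27, 65.184.40.64/27, 65.184.40.96/27, 65.184.40.128/27, 65.184.40.160/27, 65.184.40.192/27, 65.184.40.224/27


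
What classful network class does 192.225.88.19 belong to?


First octet: 192
Binary: 11000000
110xxxxx -> Class C (192-223)
Class C, default mask 255.255.255.0 (/24)


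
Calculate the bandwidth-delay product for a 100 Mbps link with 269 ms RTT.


BDP = bandwidth * RTT
= 100 Mbps * 269 ms
= 100 * 1e6 * 269 / 1000 bits
= 26900000 bits
= 3362500 bytes
= 3283.6914 KB
BDP = 26900000 bits (3362500 bytes)


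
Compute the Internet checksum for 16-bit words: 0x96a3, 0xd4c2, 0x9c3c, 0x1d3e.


Sum all words (with carry folding):
+ 0x96a3 = 0x96a3
+ 0xd4c2 = 0x6b66
+ 0x9c3c = 0x07a3
+ 0x1d3e = 0x24e1
One's complement: ~0x24e1
Checksum = 0xdb1e


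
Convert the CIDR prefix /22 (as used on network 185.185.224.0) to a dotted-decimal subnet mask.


/22 means 22 network bits, 10 host bits
Binary: 11111111111111111111110000000000
Mask: 255.255.252.0


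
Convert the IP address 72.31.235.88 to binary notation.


72 = 01001000
31 = 00011111
235 = 11101011
88 = 01011000
Binary: 01001000.00011111.11101011.01011000


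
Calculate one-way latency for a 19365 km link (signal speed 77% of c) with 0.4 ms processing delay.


Speed = 0.77 * 3e5 km/s = 231000 km/s
Propagation delay = 19365 / 231000 = 0.0838 s = 83.8312 ms
Processing delay = 0.4 ms
Total one-way latency = 84.2312 ms


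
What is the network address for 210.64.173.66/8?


IP:   11010010.01000000.10101101.01000010
Mask: 11111111.00000000.00000000.00000000
AND operation:
Net:  11010010.00000000.00000000.00000000
Network: 210.0.0.0/8


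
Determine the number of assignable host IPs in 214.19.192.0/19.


Host bits = 32 - 19 = 13
Total addresses = 2^13 = 8192
Usable = total - 2 (network and broadcast)
Usable hosts: 8190


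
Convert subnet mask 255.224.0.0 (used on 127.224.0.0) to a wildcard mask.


Subnet mask: 255.224.0.0
Wildcard = 255.255.255.255 - subnet mask
255 - 255 = 0
255 - 224 = 31
255 - 0 = 255
255 - 0 = 255
Wildcard: 0.31.255.255


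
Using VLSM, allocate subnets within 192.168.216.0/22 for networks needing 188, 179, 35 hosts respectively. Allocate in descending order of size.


188 hosts -> /24 (254 usable): 192.168.216.0/24
179 hosts -> /24 (254 usable): 192.168.217.0/24
35 hosts -> /26 (62 usable): 192.168.218.0/26
Allocation: 192.168.216.0/24 (188 hosts, 254 usable); 192.168.217.0/24 (179 hosts, 254 usable); 192.168.218.0/26 (35 hosts, 62 usable)


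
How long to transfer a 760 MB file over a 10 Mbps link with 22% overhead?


Effective throughput = 10 * (1 - 22/100) = 7.8 Mbps
File size in Mb = 760 * 8 = 6080 Mb
Time = 6080 / 7.8
Time = 779.4872 seconds


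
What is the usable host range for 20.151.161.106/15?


Network: 20.150.0.0
Broadcast: 20.151.255.255
First usable = network + 1
Last usable = broadcast - 1
Range: 20.150.0.1 to 20.151.255.254


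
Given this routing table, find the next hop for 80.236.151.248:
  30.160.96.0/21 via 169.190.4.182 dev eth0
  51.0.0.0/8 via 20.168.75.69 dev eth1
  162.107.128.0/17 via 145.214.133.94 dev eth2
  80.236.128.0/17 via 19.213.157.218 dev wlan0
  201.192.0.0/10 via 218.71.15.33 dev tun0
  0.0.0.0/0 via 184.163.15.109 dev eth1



Longest prefix match for 80.236.151.248:
  /21 30.160.96.0: no
  /8 51.0.0.0: no
  /17 162.107.128.0: no
  /17 80.236.128.0: MATCH
  /10 201.192.0.0: no
  /0 0.0.0.0: MATCH
Selected: next-hop 19.213.157.218 via wlan0 (matched /17)


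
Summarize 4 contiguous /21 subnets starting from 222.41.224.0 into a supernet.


Original prefix: /21
Number of subnets: 4 = 2^2
New prefix = 21 - 2 = 19
Supernet: 222.41.224.0/19


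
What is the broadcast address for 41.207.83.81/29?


Network: 41.207.83.80/29
Host bits = 3
Set all host bits to 1:
Broadcast: 41.207.83.87


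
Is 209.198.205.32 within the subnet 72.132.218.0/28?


Subnet network: 72.132.218.0
Test IP AND mask: 209.198.205.32
No, 209.198.205.32 is not in 72.132.218.0/28


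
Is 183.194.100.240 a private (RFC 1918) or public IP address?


RFC 1918 private ranges:
  10.0.0.0/8 (10.0.0.0 - 10.255.255.255)
  172.16.0.0/12 (172.16.0.0 - 172.31.255.255)
  192.168.0.0/16 (192.168.0.0 - 192.168.255.255)
Public (not in any RFC 1918 range)


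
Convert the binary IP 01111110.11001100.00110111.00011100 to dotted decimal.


01111110 = 126
11001100 = 204
00110111 = 55
00011100 = 28
IP: 126.204.55.28


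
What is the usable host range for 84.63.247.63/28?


Network: 84.63.247.48
Broadcast: 84.63.247.63
First usable = network + 1
Last usable = broadcast - 1
Range: 84.63.247.49 to 84.63.247.62


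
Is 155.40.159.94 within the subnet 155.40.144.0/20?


Subnet network: 155.40.144.0
Test IP AND mask: 155.40.144.0
Yes, 155.40.159.94 is in 155.40.144.0/20


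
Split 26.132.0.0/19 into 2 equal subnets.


New prefix = 19 + 1 = 20
Each subnet has 4096 addresses
  26.132.0.0/20
  26.132.16.0/20
Subnets: 26.132.0.0/20, 26.132.16.0/20


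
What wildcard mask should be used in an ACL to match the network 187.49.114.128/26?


Subnet mask: 255.255.255.192
Wildcard = 255.255.255.255 - subnet mask
255 - 255 = 0
255 - 255 = 0
255 - 255 = 0
255 - 192 = 63
Wildcard: 0.0.0.63


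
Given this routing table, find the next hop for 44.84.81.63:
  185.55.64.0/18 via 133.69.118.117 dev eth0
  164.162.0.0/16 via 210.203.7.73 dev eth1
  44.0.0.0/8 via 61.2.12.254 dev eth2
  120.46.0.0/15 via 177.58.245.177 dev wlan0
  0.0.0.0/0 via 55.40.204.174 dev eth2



Longest prefix match for 44.84.81.63:
  /18 185.55.64.0: no
  /16 164.162.0.0: no
  /8 44.0.0.0: MATCH
  /15 120.46.0.0: no
  /0 0.0.0.0: MATCH
Selected: next-hop 61.2.12.254 via eth2 (matched /8)


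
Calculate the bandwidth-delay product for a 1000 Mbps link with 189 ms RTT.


BDP = bandwidth * RTT
= 1000 Mbps * 189 ms
= 1000 * 1e6 * 189 / 1000 bits
= 189000000 bits
= 23625000 bytes
= 23071.2891 KB
BDP = 189000000 bits (23625000 bytes)


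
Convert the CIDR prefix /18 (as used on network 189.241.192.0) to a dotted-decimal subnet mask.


/18 means 18 network bits, 14 host bits
Binary: 11111111111111111100000000000000
Mask: 255.255.192.0


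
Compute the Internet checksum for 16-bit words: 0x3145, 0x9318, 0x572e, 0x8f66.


Sum all words (with carry folding):
+ 0x3145 = 0x3145
+ 0x9318 = 0xc45d
+ 0x572e = 0x1b8c
+ 0x8f66 = 0xaaf2
One's complement: ~0xaaf2
Checksum = 0x550d


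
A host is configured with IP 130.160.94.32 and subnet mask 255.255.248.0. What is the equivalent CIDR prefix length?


Binary: 11111111.11111111.11111000.00000000
Count leading 1s
Prefix: /21


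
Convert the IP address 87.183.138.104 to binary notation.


87 = 01010111
183 = 10110111
138 = 10001010
104 = 01101000
Binary: 01010111.10110111.10001010.01101000


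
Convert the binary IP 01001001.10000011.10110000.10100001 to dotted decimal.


01001001 = 73
10000011 = 131
10110000 = 176
10100001 = 161
IP: 73.131.176.161


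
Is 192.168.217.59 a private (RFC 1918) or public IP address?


RFC 1918 private ranges:
  10.0.0.0/8 (10.0.0.0 - 10.255.255.255)
  172.16.0.0/12 (172.16.0.0 - 172.31.255.255)
  192.168.0.0/16 (192.168.0.0 - 192.168.255.255)
Private (in 192.168.0.0/16)


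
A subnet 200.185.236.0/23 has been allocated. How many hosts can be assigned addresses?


Host bits = 32 - 23 = 9
Total addresses = 2^9 = 512
Usable = total - 2 (network and broadcast)
Usable hosts: 510


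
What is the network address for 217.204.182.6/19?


IP:   11011001.11001100.10110110.00000110
Mask: 11111111.11111111.11100000.00000000
AND operation:
Net:  11011001.11001100.10100000.00000000
Network: 217.204.160.0/19


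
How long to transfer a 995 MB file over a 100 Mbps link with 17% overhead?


Effective throughput = 100 * (1 - 17/100) = 83 Mbps
File size in Mb = 995 * 8 = 7960 Mb
Time = 7960 / 83
Time = 95.9036 seconds


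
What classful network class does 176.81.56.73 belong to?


First octet: 176
Binary: 10110000
10xxxxxx -> Class B (128-191)
Class B, default mask 255.255.0.0 (/16)


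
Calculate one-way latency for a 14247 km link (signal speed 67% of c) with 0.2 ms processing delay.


Speed = 0.67 * 3e5 km/s = 201000 km/s
Propagation delay = 14247 / 201000 = 0.0709 s = 70.8806 ms
Processing delay = 0.2 ms
Total one-way latency = 71.0806 ms


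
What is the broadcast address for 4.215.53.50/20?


Network: 4.215.48.0/20
Host bits = 12
Set all host bits to 1:
Broadcast: 4.215.63.255


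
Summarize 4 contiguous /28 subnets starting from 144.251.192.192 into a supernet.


Original prefix: /28
Number of subnets: 4 = 2^2
New prefix = 28 - 2 = 26
Supernet: 144.251.192.192/26


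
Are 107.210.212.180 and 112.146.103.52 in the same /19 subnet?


Mask: 255.255.224.0
107.210.212.180 AND mask = 107.210.192.0
112.146.103.52 AND mask = 112.146.96.0
No, different subnets (107.210.192.0 vs 112.146.96.0)


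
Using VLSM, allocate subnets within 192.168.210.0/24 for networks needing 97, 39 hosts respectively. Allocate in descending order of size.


97 hosts -> /25 (126 usable): 192.168.210.0/25
39 hosts -> /26 (62 usable): 192.168.210.128/26
Allocation: 192.168.210.0/25 (97 hosts, 126 usable); 192.168.210.128/26 (39 hosts, 62 usable)


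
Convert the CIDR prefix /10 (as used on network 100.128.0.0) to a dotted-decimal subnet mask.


/10 means 10 network bits, 22 host bits
Binary: 11111111110000000000000000000000
Mask: 255.192.0.0


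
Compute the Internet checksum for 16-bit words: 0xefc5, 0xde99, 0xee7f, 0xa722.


Sum all words (with carry folding):
+ 0xefc5 = 0xefc5
+ 0xde99 = 0xce5f
+ 0xee7f = 0xbcdf
+ 0xa722 = 0x6402
One's complement: ~0x6402
Checksum = 0x9bfd


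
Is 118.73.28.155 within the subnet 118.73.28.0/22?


Subnet network: 118.73.28.0
Test IP AND mask: 118.73.28.0
Yes, 118.73.28.155 is in 118.73.28.0/22


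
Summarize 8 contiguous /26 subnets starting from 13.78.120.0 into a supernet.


Original prefix: /26
Number of subnets: 8 = 2^3
New prefix = 26 - 3 = 23
Supernet: 13.78.120.0/23
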